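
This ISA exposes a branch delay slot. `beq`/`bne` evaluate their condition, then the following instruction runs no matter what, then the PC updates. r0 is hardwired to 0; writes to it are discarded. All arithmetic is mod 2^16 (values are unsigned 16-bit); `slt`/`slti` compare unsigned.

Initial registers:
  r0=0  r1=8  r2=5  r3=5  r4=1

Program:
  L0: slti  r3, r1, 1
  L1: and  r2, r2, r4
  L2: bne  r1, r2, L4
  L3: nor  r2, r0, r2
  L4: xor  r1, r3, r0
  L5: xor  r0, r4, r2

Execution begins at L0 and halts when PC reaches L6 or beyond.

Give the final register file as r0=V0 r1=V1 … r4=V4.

r0=0 r1=0 r2=65534 r3=0 r4=1

PC=0  slti  r3, r1, 1        | r0=0 r1=8 r2=5 r3=0 r4=1
PC=1  and  r2, r2, r4        | r0=0 r1=8 r2=1 r3=0 r4=1
PC=2  bne  r1, r2, L4        | r0=0 r1=8 r2=1 r3=0 r4=1  [TAKEN]
PC=3  nor  r2, r0, r2        | r0=0 r1=8 r2=65534 r3=0 r4=1
PC=4  xor  r1, r3, r0        | r0=0 r1=0 r2=65534 r3=0 r4=1
PC=5  xor  r0, r4, r2        | r0=0 r1=0 r2=65534 r3=0 r4=1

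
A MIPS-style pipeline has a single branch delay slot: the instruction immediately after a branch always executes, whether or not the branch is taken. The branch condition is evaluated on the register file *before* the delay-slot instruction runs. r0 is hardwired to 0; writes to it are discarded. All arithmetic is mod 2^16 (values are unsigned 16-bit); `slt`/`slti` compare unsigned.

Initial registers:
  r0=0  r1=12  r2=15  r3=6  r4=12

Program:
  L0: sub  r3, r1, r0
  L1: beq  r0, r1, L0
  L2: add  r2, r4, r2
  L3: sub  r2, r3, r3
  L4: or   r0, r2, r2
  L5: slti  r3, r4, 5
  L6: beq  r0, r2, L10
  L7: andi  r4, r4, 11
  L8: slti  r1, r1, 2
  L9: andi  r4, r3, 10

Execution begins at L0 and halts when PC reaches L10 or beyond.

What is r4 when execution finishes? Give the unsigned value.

PC=0  sub  r3, r1, r0        | r0=0 r1=12 r2=15 r3=12 r4=12
PC=1  beq  r0, r1, L0        | r0=0 r1=12 r2=15 r3=12 r4=12  [not taken]
PC=2  add  r2, r4, r2        | r0=0 r1=12 r2=27 r3=12 r4=12
PC=3  sub  r2, r3, r3        | r0=0 r1=12 r2=0 r3=12 r4=12
PC=4  or   r0, r2, r2        | r0=0 r1=12 r2=0 r3=12 r4=12
PC=5  slti  r3, r4, 5        | r0=0 r1=12 r2=0 r3=0 r4=12
PC=6  beq  r0, r2, L10       | r0=0 r1=12 r2=0 r3=0 r4=12  [TAKEN]
PC=7  andi  r4, r4, 11       | r0=0 r1=12 r2=0 r3=0 r4=8

8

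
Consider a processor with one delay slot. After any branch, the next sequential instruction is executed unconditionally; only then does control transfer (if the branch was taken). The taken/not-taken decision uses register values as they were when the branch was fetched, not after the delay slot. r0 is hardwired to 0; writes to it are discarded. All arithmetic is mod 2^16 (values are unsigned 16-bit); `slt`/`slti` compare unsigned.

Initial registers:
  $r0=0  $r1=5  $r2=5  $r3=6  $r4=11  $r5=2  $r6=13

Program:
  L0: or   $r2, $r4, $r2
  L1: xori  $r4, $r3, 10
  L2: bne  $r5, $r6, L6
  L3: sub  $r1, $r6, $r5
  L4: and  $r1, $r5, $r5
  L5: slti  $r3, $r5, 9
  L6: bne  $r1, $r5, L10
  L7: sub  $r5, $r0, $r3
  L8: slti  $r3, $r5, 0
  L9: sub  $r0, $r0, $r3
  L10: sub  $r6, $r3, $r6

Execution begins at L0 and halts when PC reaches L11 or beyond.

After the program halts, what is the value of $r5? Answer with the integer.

[0] or   $r2, $r4, $r2  →  {$r0:0, $r1:5, $r2:15, $r3:6, $r4:11, $r5:2, $r6:13}
[1] xori  $r4, $r3, 10  →  {$r0:0, $r1:5, $r2:15, $r3:6, $r4:12, $r5:2, $r6:13}
[2] bne  $r5, $r6, L6  →  {$r0:0, $r1:5, $r2:15, $r3:6, $r4:12, $r5:2, $r6:13}  ⟨branch taken⟩
[3] sub  $r1, $r6, $r5  →  {$r0:0, $r1:11, $r2:15, $r3:6, $r4:12, $r5:2, $r6:13}
[6] bne  $r1, $r5, L10  →  {$r0:0, $r1:11, $r2:15, $r3:6, $r4:12, $r5:2, $r6:13}  ⟨branch taken⟩
[7] sub  $r5, $r0, $r3  →  {$r0:0, $r1:11, $r2:15, $r3:6, $r4:12, $r5:65530, $r6:13}
[10] sub  $r6, $r3, $r6  →  {$r0:0, $r1:11, $r2:15, $r3:6, $r4:12, $r5:65530, $r6:65529}

65530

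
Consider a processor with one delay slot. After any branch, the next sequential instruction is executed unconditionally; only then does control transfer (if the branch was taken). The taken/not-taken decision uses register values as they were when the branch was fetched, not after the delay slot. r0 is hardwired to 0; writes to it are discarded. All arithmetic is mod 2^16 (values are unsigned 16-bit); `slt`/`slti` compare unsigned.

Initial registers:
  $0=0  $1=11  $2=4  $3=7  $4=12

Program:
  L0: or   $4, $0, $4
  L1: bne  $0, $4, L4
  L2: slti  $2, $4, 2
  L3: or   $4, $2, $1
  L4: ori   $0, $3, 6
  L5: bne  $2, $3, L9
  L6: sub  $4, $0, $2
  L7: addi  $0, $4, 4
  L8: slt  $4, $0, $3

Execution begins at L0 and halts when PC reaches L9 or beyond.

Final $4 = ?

0

PC=0  or   $4, $0, $4        | $0=0 $1=11 $2=4 $3=7 $4=12
PC=1  bne  $0, $4, L4        | $0=0 $1=11 $2=4 $3=7 $4=12  [TAKEN]
PC=2  slti  $2, $4, 2        | $0=0 $1=11 $2=0 $3=7 $4=12
PC=4  ori   $0, $3, 6        | $0=0 $1=11 $2=0 $3=7 $4=12
PC=5  bne  $2, $3, L9        | $0=0 $1=11 $2=0 $3=7 $4=12  [TAKEN]
PC=6  sub  $4, $0, $2        | $0=0 $1=11 $2=0 $3=7 $4=0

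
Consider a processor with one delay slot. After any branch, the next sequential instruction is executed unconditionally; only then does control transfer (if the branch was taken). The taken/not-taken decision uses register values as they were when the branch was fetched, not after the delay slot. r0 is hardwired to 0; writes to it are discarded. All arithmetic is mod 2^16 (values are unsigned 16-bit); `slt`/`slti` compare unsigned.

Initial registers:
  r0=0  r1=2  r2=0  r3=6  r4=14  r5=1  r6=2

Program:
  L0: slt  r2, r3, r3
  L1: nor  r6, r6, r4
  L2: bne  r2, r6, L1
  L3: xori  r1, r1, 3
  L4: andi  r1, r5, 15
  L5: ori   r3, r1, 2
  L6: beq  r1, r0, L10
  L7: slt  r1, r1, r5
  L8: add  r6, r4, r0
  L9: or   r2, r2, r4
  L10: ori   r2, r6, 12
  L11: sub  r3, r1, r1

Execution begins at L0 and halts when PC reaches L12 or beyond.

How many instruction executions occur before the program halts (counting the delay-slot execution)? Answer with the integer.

15

PC=0  slt  r2, r3, r3        | r0=0 r1=2 r2=0 r3=6 r4=14 r5=1 r6=2
PC=1  nor  r6, r6, r4        | r0=0 r1=2 r2=0 r3=6 r4=14 r5=1 r6=65521
PC=2  bne  r2, r6, L1        | r0=0 r1=2 r2=0 r3=6 r4=14 r5=1 r6=65521  [TAKEN]
PC=3  xori  r1, r1, 3        | r0=0 r1=1 r2=0 r3=6 r4=14 r5=1 r6=65521
PC=1  nor  r6, r6, r4        | r0=0 r1=1 r2=0 r3=6 r4=14 r5=1 r6=0
PC=2  bne  r2, r6, L1        | r0=0 r1=1 r2=0 r3=6 r4=14 r5=1 r6=0  [not taken]
PC=3  xori  r1, r1, 3        | r0=0 r1=2 r2=0 r3=6 r4=14 r5=1 r6=0
PC=4  andi  r1, r5, 15       | r0=0 r1=1 r2=0 r3=6 r4=14 r5=1 r6=0
PC=5  ori   r3, r1, 2        | r0=0 r1=1 r2=0 r3=3 r4=14 r5=1 r6=0
PC=6  beq  r1, r0, L10       | r0=0 r1=1 r2=0 r3=3 r4=14 r5=1 r6=0  [not taken]
PC=7  slt  r1, r1, r5        | r0=0 r1=0 r2=0 r3=3 r4=14 r5=1 r6=0
PC=8  add  r6, r4, r0        | r0=0 r1=0 r2=0 r3=3 r4=14 r5=1 r6=14
PC=9  or   r2, r2, r4        | r0=0 r1=0 r2=14 r3=3 r4=14 r5=1 r6=14
PC=10 ori   r2, r6, 12       | r0=0 r1=0 r2=14 r3=3 r4=14 r5=1 r6=14
PC=11 sub  r3, r1, r1        | r0=0 r1=0 r2=14 r3=0 r4=14 r5=1 r6=14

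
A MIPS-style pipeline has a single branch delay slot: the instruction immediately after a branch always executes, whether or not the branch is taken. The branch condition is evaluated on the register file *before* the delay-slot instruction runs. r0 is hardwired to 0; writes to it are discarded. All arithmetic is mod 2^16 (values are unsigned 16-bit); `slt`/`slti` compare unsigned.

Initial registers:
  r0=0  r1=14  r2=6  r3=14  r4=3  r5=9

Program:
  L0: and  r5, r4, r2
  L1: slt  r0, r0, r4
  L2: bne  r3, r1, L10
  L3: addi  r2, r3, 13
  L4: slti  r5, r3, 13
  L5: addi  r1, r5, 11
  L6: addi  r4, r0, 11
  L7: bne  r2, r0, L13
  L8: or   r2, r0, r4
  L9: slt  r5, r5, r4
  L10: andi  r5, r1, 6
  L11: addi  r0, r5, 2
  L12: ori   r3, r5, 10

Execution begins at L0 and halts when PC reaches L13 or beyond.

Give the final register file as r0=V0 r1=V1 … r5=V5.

  step pc=0: and  r5, r4, r2  regs=(0,14,6,14,3,2)
  step pc=1: slt  r0, r0, r4  regs=(0,14,6,14,3,2)
  step pc=2: bne  r3, r1, L10  cond=F  regs=(0,14,6,14,3,2)
  step pc=3: addi  r2, r3, 13  regs=(0,14,27,14,3,2)
  step pc=4: slti  r5, r3, 13  regs=(0,14,27,14,3,0)
  step pc=5: addi  r1, r5, 11  regs=(0,11,27,14,3,0)
  step pc=6: addi  r4, r0, 11  regs=(0,11,27,14,11,0)
  step pc=7: bne  r2, r0, L13  cond=T  regs=(0,11,27,14,11,0)
  step pc=8: or   r2, r0, r4  regs=(0,11,11,14,11,0)

r0=0 r1=11 r2=11 r3=14 r4=11 r5=0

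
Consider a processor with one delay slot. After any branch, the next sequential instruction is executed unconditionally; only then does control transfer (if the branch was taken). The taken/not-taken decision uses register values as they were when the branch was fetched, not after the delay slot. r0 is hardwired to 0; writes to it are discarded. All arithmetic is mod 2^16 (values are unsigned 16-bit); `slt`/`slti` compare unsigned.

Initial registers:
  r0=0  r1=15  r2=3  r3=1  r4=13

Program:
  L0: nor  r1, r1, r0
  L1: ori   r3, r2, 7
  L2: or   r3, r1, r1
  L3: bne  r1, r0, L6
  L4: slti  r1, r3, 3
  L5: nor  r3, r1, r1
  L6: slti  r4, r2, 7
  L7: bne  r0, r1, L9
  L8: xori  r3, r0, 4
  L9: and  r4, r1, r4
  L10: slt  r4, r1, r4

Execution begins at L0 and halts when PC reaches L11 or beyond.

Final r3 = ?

PC=0  nor  r1, r1, r0        | r0=0 r1=65520 r2=3 r3=1 r4=13
PC=1  ori   r3, r2, 7        | r0=0 r1=65520 r2=3 r3=7 r4=13
PC=2  or   r3, r1, r1        | r0=0 r1=65520 r2=3 r3=65520 r4=13
PC=3  bne  r1, r0, L6        | r0=0 r1=65520 r2=3 r3=65520 r4=13  [TAKEN]
PC=4  slti  r1, r3, 3        | r0=0 r1=0 r2=3 r3=65520 r4=13
PC=6  slti  r4, r2, 7        | r0=0 r1=0 r2=3 r3=65520 r4=1
PC=7  bne  r0, r1, L9        | r0=0 r1=0 r2=3 r3=65520 r4=1  [not taken]
PC=8  xori  r3, r0, 4        | r0=0 r1=0 r2=3 r3=4 r4=1
PC=9  and  r4, r1, r4        | r0=0 r1=0 r2=3 r3=4 r4=0
PC=10 slt  r4, r1, r4        | r0=0 r1=0 r2=3 r3=4 r4=0

4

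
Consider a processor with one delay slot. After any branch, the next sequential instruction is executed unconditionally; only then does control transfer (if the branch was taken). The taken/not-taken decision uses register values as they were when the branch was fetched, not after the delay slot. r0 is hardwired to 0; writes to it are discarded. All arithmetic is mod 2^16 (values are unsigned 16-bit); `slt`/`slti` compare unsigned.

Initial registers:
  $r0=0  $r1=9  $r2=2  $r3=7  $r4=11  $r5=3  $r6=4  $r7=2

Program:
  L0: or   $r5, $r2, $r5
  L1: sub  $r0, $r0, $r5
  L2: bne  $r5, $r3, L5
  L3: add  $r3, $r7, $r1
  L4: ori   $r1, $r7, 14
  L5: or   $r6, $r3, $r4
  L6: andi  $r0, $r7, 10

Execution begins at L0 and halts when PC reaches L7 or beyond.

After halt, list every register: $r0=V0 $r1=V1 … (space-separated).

$r0=0 $r1=9 $r2=2 $r3=11 $r4=11 $r5=3 $r6=11 $r7=2

[0] or   $r5, $r2, $r5  →  {$r0:0, $r1:9, $r2:2, $r3:7, $r4:11, $r5:3, $r6:4, $r7:2}
[1] sub  $r0, $r0, $r5  →  {$r0:0, $r1:9, $r2:2, $r3:7, $r4:11, $r5:3, $r6:4, $r7:2}
[2] bne  $r5, $r3, L5  →  {$r0:0, $r1:9, $r2:2, $r3:7, $r4:11, $r5:3, $r6:4, $r7:2}  ⟨branch taken⟩
[3] add  $r3, $r7, $r1  →  {$r0:0, $r1:9, $r2:2, $r3:11, $r4:11, $r5:3, $r6:4, $r7:2}
[5] or   $r6, $r3, $r4  →  {$r0:0, $r1:9, $r2:2, $r3:11, $r4:11, $r5:3, $r6:11, $r7:2}
[6] andi  $r0, $r7, 10  →  {$r0:0, $r1:9, $r2:2, $r3:11, $r4:11, $r5:3, $r6:11, $r7:2}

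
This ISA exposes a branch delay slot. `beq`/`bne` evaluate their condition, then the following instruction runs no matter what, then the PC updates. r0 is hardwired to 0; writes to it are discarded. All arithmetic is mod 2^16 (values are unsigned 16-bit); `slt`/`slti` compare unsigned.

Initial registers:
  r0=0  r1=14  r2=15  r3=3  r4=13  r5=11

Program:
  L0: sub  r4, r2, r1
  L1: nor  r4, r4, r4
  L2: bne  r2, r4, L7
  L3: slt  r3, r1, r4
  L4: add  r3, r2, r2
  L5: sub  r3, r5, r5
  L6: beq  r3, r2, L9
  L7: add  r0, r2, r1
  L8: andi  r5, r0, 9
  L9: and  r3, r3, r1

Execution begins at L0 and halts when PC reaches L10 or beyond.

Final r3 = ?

  step pc=0: sub  r4, r2, r1  regs=(0,14,15,3,1,11)
  step pc=1: nor  r4, r4, r4  regs=(0,14,15,3,65534,11)
  step pc=2: bne  r2, r4, L7  cond=T  regs=(0,14,15,3,65534,11)
  step pc=3: slt  r3, r1, r4  regs=(0,14,15,1,65534,11)
  step pc=7: add  r0, r2, r1  regs=(0,14,15,1,65534,11)
  step pc=8: andi  r5, r0, 9  regs=(0,14,15,1,65534,0)
  step pc=9: and  r3, r3, r1  regs=(0,14,15,0,65534,0)

0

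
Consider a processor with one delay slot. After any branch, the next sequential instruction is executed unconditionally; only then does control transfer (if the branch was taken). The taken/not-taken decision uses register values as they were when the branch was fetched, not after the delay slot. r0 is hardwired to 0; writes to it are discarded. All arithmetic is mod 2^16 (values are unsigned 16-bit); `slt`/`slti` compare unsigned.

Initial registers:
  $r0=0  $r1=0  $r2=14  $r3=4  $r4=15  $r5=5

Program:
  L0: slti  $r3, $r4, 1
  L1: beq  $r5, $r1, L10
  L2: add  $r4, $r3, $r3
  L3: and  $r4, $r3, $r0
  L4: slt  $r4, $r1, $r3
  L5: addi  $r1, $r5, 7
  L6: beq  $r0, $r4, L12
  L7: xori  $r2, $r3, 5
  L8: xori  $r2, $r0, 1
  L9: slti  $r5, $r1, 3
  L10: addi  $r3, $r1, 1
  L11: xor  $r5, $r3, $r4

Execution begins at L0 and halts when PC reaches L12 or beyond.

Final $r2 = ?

5

#0 slti  $r3, $r4, 1 ; 0/0/14/0/15/5
#1 beq  $r5, $r1, L10 ; 0/0/14/0/15/5 ; →fallthru
#2 add  $r4, $r3, $r3 ; 0/0/14/0/0/5
#3 and  $r4, $r3, $r0 ; 0/0/14/0/0/5
#4 slt  $r4, $r1, $r3 ; 0/0/14/0/0/5
#5 addi  $r1, $r5, 7 ; 0/12/14/0/0/5
#6 beq  $r0, $r4, L12 ; 0/12/14/0/0/5 ; →target
#7 xori  $r2, $r3, 5 ; 0/12/5/0/0/5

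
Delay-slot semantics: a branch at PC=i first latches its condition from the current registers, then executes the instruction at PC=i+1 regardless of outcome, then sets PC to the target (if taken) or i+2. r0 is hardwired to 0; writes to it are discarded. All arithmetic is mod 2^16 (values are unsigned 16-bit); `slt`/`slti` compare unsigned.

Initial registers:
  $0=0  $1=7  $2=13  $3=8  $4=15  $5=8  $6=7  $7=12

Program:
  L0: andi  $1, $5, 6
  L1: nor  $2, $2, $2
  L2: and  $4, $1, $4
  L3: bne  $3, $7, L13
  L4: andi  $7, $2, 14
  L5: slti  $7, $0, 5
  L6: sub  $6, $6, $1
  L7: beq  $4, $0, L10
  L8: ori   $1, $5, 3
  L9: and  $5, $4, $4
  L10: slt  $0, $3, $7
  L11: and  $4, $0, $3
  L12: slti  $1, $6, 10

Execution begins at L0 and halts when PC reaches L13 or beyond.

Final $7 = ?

PC=0  andi  $1, $5, 6        | $0=0 $1=0 $2=13 $3=8 $4=15 $5=8 $6=7 $7=12
PC=1  nor  $2, $2, $2        | $0=0 $1=0 $2=65522 $3=8 $4=15 $5=8 $6=7 $7=12
PC=2  and  $4, $1, $4        | $0=0 $1=0 $2=65522 $3=8 $4=0 $5=8 $6=7 $7=12
PC=3  bne  $3, $7, L13       | $0=0 $1=0 $2=65522 $3=8 $4=0 $5=8 $6=7 $7=12  [TAKEN]
PC=4  andi  $7, $2, 14       | $0=0 $1=0 $2=65522 $3=8 $4=0 $5=8 $6=7 $7=2

2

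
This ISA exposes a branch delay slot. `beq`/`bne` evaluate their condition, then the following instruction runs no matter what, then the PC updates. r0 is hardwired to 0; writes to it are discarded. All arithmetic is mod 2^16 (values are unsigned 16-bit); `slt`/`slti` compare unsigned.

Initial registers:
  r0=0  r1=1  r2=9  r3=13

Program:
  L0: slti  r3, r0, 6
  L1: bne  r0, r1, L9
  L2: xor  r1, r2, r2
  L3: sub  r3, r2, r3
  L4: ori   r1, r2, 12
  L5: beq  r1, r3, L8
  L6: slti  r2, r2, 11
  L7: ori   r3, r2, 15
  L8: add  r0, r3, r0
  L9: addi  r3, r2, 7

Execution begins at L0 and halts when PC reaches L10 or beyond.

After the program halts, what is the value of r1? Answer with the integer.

0

  step pc=0: slti  r3, r0, 6  regs=(0,1,9,1)
  step pc=1: bne  r0, r1, L9  cond=T  regs=(0,1,9,1)
  step pc=2: xor  r1, r2, r2  regs=(0,0,9,1)
  step pc=9: addi  r3, r2, 7  regs=(0,0,9,16)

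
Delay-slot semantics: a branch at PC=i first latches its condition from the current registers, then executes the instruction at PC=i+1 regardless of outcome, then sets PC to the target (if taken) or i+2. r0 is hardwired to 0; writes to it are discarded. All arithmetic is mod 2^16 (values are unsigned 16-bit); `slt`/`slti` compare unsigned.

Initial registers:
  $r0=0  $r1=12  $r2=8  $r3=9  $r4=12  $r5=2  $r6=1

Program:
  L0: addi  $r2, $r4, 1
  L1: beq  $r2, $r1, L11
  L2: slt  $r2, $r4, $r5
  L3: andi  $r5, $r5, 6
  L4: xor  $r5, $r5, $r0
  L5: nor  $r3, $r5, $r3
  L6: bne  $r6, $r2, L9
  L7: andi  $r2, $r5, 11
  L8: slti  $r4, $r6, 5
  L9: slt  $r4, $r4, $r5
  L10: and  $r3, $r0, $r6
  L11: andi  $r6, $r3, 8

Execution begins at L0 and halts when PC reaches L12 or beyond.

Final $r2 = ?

#0 addi  $r2, $r4, 1 ; 0/12/13/9/12/2/1
#1 beq  $r2, $r1, L11 ; 0/12/13/9/12/2/1 ; →fallthru
#2 slt  $r2, $r4, $r5 ; 0/12/0/9/12/2/1
#3 andi  $r5, $r5, 6 ; 0/12/0/9/12/2/1
#4 xor  $r5, $r5, $r0 ; 0/12/0/9/12/2/1
#5 nor  $r3, $r5, $r3 ; 0/12/0/65524/12/2/1
#6 bne  $r6, $r2, L9 ; 0/12/0/65524/12/2/1 ; →target
#7 andi  $r2, $r5, 11 ; 0/12/2/65524/12/2/1
#9 slt  $r4, $r4, $r5 ; 0/12/2/65524/0/2/1
#10 and  $r3, $r0, $r6 ; 0/12/2/0/0/2/1
#11 andi  $r6, $r3, 8 ; 0/12/2/0/0/2/0

2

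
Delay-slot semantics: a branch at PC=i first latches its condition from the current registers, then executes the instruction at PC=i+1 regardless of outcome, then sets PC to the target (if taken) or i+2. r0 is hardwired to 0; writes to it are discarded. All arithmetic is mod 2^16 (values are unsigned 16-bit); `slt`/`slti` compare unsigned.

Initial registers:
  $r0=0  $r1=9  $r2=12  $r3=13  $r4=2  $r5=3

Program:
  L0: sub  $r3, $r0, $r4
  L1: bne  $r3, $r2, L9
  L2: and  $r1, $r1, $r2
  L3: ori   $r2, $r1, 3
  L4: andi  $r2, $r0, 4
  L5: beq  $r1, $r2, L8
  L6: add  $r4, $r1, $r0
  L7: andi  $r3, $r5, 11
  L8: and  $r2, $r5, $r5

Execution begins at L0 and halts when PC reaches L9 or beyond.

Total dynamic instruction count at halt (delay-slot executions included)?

3

#0 sub  $r3, $r0, $r4 ; 0/9/12/65534/2/3
#1 bne  $r3, $r2, L9 ; 0/9/12/65534/2/3 ; →target
#2 and  $r1, $r1, $r2 ; 0/8/12/65534/2/3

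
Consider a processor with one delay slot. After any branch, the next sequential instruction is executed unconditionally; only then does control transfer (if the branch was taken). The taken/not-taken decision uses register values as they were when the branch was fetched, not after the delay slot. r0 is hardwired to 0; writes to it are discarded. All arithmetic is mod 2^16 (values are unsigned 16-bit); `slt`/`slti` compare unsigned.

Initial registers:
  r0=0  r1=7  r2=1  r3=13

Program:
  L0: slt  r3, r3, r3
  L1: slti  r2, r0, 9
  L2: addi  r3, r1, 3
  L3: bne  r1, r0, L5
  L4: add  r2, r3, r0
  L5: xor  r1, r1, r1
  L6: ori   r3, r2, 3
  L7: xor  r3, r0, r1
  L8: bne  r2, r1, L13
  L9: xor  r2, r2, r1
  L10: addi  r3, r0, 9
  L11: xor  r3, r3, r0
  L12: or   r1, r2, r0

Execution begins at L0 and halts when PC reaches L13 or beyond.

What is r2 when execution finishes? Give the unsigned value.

10

  step pc=0: slt  r3, r3, r3  regs=(0,7,1,0)
  step pc=1: slti  r2, r0, 9  regs=(0,7,1,0)
  step pc=2: addi  r3, r1, 3  regs=(0,7,1,10)
  step pc=3: bne  r1, r0, L5  cond=T  regs=(0,7,1,10)
  step pc=4: add  r2, r3, r0  regs=(0,7,10,10)
  step pc=5: xor  r1, r1, r1  regs=(0,0,10,10)
  step pc=6: ori   r3, r2, 3  regs=(0,0,10,11)
  step pc=7: xor  r3, r0, r1  regs=(0,0,10,0)
  step pc=8: bne  r2, r1, L13  cond=T  regs=(0,0,10,0)
  step pc=9: xor  r2, r2, r1  regs=(0,0,10,0)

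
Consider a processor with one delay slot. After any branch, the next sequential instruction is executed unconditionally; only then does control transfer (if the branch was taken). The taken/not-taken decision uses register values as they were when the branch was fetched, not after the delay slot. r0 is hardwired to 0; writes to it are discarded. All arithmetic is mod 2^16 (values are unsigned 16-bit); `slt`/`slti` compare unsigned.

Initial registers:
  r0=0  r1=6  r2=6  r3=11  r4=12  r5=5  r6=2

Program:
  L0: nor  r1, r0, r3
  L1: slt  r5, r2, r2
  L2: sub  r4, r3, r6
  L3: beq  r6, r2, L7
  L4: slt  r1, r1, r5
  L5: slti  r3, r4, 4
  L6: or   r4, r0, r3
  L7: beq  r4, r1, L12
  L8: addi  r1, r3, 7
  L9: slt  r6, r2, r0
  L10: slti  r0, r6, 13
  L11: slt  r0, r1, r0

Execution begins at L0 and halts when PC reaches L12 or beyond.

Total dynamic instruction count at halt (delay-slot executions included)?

9

[0] nor  r1, r0, r3  →  {r0:0, r1:65524, r2:6, r3:11, r4:12, r5:5, r6:2}
[1] slt  r5, r2, r2  →  {r0:0, r1:65524, r2:6, r3:11, r4:12, r5:0, r6:2}
[2] sub  r4, r3, r6  →  {r0:0, r1:65524, r2:6, r3:11, r4:9, r5:0, r6:2}
[3] beq  r6, r2, L7  →  {r0:0, r1:65524, r2:6, r3:11, r4:9, r5:0, r6:2}  ⟨branch fallthrough⟩
[4] slt  r1, r1, r5  →  {r0:0, r1:0, r2:6, r3:11, r4:9, r5:0, r6:2}
[5] slti  r3, r4, 4  →  {r0:0, r1:0, r2:6, r3:0, r4:9, r5:0, r6:2}
[6] or   r4, r0, r3  →  {r0:0, r1:0, r2:6, r3:0, r4:0, r5:0, r6:2}
[7] beq  r4, r1, L12  →  {r0:0, r1:0, r2:6, r3:0, r4:0, r5:0, r6:2}  ⟨branch taken⟩
[8] addi  r1, r3, 7  →  {r0:0, r1:7, r2:6, r3:0, r4:0, r5:0, r6:2}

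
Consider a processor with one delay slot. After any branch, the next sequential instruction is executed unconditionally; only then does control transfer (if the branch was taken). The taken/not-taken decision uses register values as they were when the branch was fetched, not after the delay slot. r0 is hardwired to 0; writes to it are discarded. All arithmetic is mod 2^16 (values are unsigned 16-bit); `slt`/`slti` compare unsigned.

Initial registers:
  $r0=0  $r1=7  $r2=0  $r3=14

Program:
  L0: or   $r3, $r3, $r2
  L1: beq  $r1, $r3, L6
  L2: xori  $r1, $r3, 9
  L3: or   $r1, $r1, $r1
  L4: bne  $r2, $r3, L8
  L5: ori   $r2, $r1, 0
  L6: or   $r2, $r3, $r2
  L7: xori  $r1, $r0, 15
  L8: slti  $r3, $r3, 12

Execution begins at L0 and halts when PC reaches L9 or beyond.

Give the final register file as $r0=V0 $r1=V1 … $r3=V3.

PC=0  or   $r3, $r3, $r2     | $r0=0 $r1=7 $r2=0 $r3=14
PC=1  beq  $r1, $r3, L6      | $r0=0 $r1=7 $r2=0 $r3=14  [not taken]
PC=2  xori  $r1, $r3, 9      | $r0=0 $r1=7 $r2=0 $r3=14
PC=3  or   $r1, $r1, $r1     | $r0=0 $r1=7 $r2=0 $r3=14
PC=4  bne  $r2, $r3, L8      | $r0=0 $r1=7 $r2=0 $r3=14  [TAKEN]
PC=5  ori   $r2, $r1, 0      | $r0=0 $r1=7 $r2=7 $r3=14
PC=8  slti  $r3, $r3, 12     | $r0=0 $r1=7 $r2=7 $r3=0

$r0=0 $r1=7 $r2=7 $r3=0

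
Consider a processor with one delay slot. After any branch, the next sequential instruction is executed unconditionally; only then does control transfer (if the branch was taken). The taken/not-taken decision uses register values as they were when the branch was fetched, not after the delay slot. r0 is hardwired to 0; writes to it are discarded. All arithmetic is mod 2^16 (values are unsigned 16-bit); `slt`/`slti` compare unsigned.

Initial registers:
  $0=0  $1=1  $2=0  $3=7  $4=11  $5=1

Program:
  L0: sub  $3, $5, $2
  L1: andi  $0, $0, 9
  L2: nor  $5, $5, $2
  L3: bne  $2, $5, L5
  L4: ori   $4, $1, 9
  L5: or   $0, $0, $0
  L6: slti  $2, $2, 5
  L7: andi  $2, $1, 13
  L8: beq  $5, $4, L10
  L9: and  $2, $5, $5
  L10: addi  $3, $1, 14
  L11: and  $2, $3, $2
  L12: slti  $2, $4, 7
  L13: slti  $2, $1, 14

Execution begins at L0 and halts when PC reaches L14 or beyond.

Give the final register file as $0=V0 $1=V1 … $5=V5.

#0 sub  $3, $5, $2 ; 0/1/0/1/11/1
#1 andi  $0, $0, 9 ; 0/1/0/1/11/1
#2 nor  $5, $5, $2 ; 0/1/0/1/11/65534
#3 bne  $2, $5, L5 ; 0/1/0/1/11/65534 ; →target
#4 ori   $4, $1, 9 ; 0/1/0/1/9/65534
#5 or   $0, $0, $0 ; 0/1/0/1/9/65534
#6 slti  $2, $2, 5 ; 0/1/1/1/9/65534
#7 andi  $2, $1, 13 ; 0/1/1/1/9/65534
#8 beq  $5, $4, L10 ; 0/1/1/1/9/65534 ; →fallthru
#9 and  $2, $5, $5 ; 0/1/65534/1/9/65534
#10 addi  $3, $1, 14 ; 0/1/65534/15/9/65534
#11 and  $2, $3, $2 ; 0/1/14/15/9/65534
#12 slti  $2, $4, 7 ; 0/1/0/15/9/65534
#13 slti  $2, $1, 14 ; 0/1/1/15/9/65534

$0=0 $1=1 $2=1 $3=15 $4=9 $5=65534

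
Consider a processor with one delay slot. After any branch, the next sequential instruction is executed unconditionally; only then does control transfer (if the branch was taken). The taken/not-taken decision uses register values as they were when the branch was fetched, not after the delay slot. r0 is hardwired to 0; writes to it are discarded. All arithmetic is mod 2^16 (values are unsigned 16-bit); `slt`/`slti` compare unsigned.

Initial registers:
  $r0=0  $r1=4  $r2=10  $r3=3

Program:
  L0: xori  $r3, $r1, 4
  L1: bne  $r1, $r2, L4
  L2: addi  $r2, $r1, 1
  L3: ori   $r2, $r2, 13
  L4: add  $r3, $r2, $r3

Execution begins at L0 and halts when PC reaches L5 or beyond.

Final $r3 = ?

[0] xori  $r3, $r1, 4  →  {$r0:0, $r1:4, $r2:10, $r3:0}
[1] bne  $r1, $r2, L4  →  {$r0:0, $r1:4, $r2:10, $r3:0}  ⟨branch taken⟩
[2] addi  $r2, $r1, 1  →  {$r0:0, $r1:4, $r2:5, $r3:0}
[4] add  $r3, $r2, $r3  →  {$r0:0, $r1:4, $r2:5, $r3:5}

5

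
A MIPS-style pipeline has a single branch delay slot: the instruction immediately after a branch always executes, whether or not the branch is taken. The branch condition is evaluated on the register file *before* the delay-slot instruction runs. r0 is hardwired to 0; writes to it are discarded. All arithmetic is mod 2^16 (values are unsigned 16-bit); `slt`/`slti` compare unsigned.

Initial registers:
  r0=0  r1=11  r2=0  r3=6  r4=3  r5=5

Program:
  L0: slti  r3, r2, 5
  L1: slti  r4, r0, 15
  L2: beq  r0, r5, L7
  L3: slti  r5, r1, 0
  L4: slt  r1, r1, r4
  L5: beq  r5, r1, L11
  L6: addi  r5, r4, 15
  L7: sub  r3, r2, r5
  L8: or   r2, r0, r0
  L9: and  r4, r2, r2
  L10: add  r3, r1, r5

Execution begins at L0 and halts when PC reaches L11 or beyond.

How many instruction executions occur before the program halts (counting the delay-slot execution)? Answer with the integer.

PC=0  slti  r3, r2, 5        | r0=0 r1=11 r2=0 r3=1 r4=3 r5=5
PC=1  slti  r4, r0, 15       | r0=0 r1=11 r2=0 r3=1 r4=1 r5=5
PC=2  beq  r0, r5, L7        | r0=0 r1=11 r2=0 r3=1 r4=1 r5=5  [not taken]
PC=3  slti  r5, r1, 0        | r0=0 r1=11 r2=0 r3=1 r4=1 r5=0
PC=4  slt  r1, r1, r4        | r0=0 r1=0 r2=0 r3=1 r4=1 r5=0
PC=5  beq  r5, r1, L11       | r0=0 r1=0 r2=0 r3=1 r4=1 r5=0  [TAKEN]
PC=6  addi  r5, r4, 15       | r0=0 r1=0 r2=0 r3=1 r4=1 r5=16

7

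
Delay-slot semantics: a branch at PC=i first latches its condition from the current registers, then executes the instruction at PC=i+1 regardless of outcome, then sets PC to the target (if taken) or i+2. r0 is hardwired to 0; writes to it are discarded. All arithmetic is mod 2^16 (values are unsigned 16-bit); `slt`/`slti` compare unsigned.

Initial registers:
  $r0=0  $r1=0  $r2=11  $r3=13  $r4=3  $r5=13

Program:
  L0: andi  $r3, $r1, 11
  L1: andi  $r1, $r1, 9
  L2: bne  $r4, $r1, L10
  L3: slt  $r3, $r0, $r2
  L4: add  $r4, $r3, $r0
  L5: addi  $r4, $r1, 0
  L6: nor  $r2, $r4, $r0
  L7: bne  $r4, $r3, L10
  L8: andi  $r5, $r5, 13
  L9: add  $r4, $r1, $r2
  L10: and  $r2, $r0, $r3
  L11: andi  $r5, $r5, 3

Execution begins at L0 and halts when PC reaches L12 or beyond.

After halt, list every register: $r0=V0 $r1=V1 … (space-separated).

$r0=0 $r1=0 $r2=0 $r3=1 $r4=3 $r5=1

#0 andi  $r3, $r1, 11 ; 0/0/11/0/3/13
#1 andi  $r1, $r1, 9 ; 0/0/11/0/3/13
#2 bne  $r4, $r1, L10 ; 0/0/11/0/3/13 ; →target
#3 slt  $r3, $r0, $r2 ; 0/0/11/1/3/13
#10 and  $r2, $r0, $r3 ; 0/0/0/1/3/13
#11 andi  $r5, $r5, 3 ; 0/0/0/1/3/1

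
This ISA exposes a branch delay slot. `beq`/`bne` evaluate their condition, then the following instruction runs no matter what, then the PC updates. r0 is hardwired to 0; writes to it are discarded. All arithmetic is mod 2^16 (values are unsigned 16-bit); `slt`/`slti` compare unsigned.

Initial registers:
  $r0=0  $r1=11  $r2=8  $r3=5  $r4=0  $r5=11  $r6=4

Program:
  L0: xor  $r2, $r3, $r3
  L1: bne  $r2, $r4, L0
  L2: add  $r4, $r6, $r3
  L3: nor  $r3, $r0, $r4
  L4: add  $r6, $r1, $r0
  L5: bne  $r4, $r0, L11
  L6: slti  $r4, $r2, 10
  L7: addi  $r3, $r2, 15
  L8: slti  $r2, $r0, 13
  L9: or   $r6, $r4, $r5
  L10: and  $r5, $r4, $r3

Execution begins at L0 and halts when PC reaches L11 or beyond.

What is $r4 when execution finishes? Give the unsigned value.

[0] xor  $r2, $r3, $r3  →  {$r0:0, $r1:11, $r2:0, $r3:5, $r4:0, $r5:11, $r6:4}
[1] bne  $r2, $r4, L0  →  {$r0:0, $r1:11, $r2:0, $r3:5, $r4:0, $r5:11, $r6:4}  ⟨branch fallthrough⟩
[2] add  $r4, $r6, $r3  →  {$r0:0, $r1:11, $r2:0, $r3:5, $r4:9, $r5:11, $r6:4}
[3] nor  $r3, $r0, $r4  →  {$r0:0, $r1:11, $r2:0, $r3:65526, $r4:9, $r5:11, $r6:4}
[4] add  $r6, $r1, $r0  →  {$r0:0, $r1:11, $r2:0, $r3:65526, $r4:9, $r5:11, $r6:11}
[5] bne  $r4, $r0, L11  →  {$r0:0, $r1:11, $r2:0, $r3:65526, $r4:9, $r5:11, $r6:11}  ⟨branch taken⟩
[6] slti  $r4, $r2, 10  →  {$r0:0, $r1:11, $r2:0, $r3:65526, $r4:1, $r5:11, $r6:11}

1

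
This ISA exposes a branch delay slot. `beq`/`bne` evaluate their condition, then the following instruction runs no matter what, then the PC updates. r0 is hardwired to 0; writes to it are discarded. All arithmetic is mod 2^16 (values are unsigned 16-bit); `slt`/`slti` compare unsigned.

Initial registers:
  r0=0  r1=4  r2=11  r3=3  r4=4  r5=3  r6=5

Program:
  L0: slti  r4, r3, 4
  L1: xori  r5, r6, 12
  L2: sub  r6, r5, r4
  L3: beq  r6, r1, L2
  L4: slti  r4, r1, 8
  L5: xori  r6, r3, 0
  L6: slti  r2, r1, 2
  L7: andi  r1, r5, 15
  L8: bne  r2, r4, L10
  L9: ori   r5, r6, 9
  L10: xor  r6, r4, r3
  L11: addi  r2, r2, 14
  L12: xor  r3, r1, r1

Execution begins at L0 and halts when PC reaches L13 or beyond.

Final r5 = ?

11

PC=0  slti  r4, r3, 4        | r0=0 r1=4 r2=11 r3=3 r4=1 r5=3 r6=5
PC=1  xori  r5, r6, 12       | r0=0 r1=4 r2=11 r3=3 r4=1 r5=9 r6=5
PC=2  sub  r6, r5, r4        | r0=0 r1=4 r2=11 r3=3 r4=1 r5=9 r6=8
PC=3  beq  r6, r1, L2        | r0=0 r1=4 r2=11 r3=3 r4=1 r5=9 r6=8  [not taken]
PC=4  slti  r4, r1, 8        | r0=0 r1=4 r2=11 r3=3 r4=1 r5=9 r6=8
PC=5  xori  r6, r3, 0        | r0=0 r1=4 r2=11 r3=3 r4=1 r5=9 r6=3
PC=6  slti  r2, r1, 2        | r0=0 r1=4 r2=0 r3=3 r4=1 r5=9 r6=3
PC=7  andi  r1, r5, 15       | r0=0 r1=9 r2=0 r3=3 r4=1 r5=9 r6=3
PC=8  bne  r2, r4, L10       | r0=0 r1=9 r2=0 r3=3 r4=1 r5=9 r6=3  [TAKEN]
PC=9  ori   r5, r6, 9        | r0=0 r1=9 r2=0 r3=3 r4=1 r5=11 r6=3
PC=10 xor  r6, r4, r3        | r0=0 r1=9 r2=0 r3=3 r4=1 r5=11 r6=2
PC=11 addi  r2, r2, 14       | r0=0 r1=9 r2=14 r3=3 r4=1 r5=11 r6=2
PC=12 xor  r3, r1, r1        | r0=0 r1=9 r2=14 r3=0 r4=1 r5=11 r6=2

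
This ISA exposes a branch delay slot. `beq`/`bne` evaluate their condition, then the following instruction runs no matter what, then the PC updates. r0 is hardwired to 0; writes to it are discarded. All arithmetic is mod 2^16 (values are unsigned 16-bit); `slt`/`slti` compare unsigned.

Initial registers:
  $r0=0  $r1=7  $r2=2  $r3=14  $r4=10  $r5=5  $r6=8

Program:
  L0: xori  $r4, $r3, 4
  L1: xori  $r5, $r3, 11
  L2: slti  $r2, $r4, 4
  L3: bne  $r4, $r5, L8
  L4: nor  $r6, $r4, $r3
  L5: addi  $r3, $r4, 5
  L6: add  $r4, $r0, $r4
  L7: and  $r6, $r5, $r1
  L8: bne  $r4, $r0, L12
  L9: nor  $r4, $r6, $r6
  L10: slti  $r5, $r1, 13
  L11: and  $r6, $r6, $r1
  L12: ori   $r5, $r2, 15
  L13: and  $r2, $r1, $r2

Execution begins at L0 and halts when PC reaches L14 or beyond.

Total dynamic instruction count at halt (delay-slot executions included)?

9

#0 xori  $r4, $r3, 4 ; 0/7/2/14/10/5/8
#1 xori  $r5, $r3, 11 ; 0/7/2/14/10/5/8
#2 slti  $r2, $r4, 4 ; 0/7/0/14/10/5/8
#3 bne  $r4, $r5, L8 ; 0/7/0/14/10/5/8 ; →target
#4 nor  $r6, $r4, $r3 ; 0/7/0/14/10/5/65521
#8 bne  $r4, $r0, L12 ; 0/7/0/14/10/5/65521 ; →target
#9 nor  $r4, $r6, $r6 ; 0/7/0/14/14/5/65521
#12 ori   $r5, $r2, 15 ; 0/7/0/14/14/15/65521
#13 and  $r2, $r1, $r2 ; 0/7/0/14/14/15/65521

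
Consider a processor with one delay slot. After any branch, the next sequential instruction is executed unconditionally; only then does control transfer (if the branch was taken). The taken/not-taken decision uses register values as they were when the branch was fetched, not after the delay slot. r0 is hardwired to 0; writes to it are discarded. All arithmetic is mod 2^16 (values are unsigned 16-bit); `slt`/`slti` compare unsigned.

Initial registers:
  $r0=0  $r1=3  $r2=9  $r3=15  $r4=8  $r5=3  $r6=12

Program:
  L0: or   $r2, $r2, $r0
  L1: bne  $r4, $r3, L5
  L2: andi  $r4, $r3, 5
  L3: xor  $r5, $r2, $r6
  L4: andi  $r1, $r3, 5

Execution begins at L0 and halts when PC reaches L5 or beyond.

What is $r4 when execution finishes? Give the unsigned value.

5

PC=0  or   $r2, $r2, $r0     | $r0=0 $r1=3 $r2=9 $r3=15 $r4=8 $r5=3 $r6=12
PC=1  bne  $r4, $r3, L5      | $r0=0 $r1=3 $r2=9 $r3=15 $r4=8 $r5=3 $r6=12  [TAKEN]
PC=2  andi  $r4, $r3, 5      | $r0=0 $r1=3 $r2=9 $r3=15 $r4=5 $r5=3 $r6=12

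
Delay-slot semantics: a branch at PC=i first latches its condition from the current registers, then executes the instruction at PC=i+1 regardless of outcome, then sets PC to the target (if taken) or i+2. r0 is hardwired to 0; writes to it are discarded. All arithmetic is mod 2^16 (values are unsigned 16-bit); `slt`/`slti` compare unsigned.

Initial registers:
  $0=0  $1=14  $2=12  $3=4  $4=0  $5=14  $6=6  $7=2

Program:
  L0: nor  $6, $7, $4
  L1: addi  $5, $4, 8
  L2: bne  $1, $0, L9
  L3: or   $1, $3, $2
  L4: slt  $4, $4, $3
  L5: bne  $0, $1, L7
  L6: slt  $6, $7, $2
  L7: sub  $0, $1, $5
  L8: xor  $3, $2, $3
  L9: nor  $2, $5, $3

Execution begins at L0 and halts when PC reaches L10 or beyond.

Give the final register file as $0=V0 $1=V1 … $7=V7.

PC=0  nor  $6, $7, $4        | $0=0 $1=14 $2=12 $3=4 $4=0 $5=14 $6=65533 $7=2
PC=1  addi  $5, $4, 8        | $0=0 $1=14 $2=12 $3=4 $4=0 $5=8 $6=65533 $7=2
PC=2  bne  $1, $0, L9        | $0=0 $1=14 $2=12 $3=4 $4=0 $5=8 $6=65533 $7=2  [TAKEN]
PC=3  or   $1, $3, $2        | $0=0 $1=12 $2=12 $3=4 $4=0 $5=8 $6=65533 $7=2
PC=9  nor  $2, $5, $3        | $0=0 $1=12 $2=65523 $3=4 $4=0 $5=8 $6=65533 $7=2

$0=0 $1=12 $2=65523 $3=4 $4=0 $5=8 $6=65533 $7=2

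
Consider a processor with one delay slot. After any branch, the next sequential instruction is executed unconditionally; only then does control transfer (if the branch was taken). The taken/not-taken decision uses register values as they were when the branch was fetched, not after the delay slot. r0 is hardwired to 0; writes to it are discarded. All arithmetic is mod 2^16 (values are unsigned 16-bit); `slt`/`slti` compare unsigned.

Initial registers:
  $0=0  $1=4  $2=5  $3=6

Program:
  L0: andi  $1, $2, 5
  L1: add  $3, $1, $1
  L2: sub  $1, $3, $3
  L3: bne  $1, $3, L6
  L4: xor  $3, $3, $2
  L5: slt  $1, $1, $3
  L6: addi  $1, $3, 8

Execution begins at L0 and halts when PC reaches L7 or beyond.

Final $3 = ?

15

#0 andi  $1, $2, 5 ; 0/5/5/6
#1 add  $3, $1, $1 ; 0/5/5/10
#2 sub  $1, $3, $3 ; 0/0/5/10
#3 bne  $1, $3, L6 ; 0/0/5/10 ; →target
#4 xor  $3, $3, $2 ; 0/0/5/15
#6 addi  $1, $3, 8 ; 0/23/5/15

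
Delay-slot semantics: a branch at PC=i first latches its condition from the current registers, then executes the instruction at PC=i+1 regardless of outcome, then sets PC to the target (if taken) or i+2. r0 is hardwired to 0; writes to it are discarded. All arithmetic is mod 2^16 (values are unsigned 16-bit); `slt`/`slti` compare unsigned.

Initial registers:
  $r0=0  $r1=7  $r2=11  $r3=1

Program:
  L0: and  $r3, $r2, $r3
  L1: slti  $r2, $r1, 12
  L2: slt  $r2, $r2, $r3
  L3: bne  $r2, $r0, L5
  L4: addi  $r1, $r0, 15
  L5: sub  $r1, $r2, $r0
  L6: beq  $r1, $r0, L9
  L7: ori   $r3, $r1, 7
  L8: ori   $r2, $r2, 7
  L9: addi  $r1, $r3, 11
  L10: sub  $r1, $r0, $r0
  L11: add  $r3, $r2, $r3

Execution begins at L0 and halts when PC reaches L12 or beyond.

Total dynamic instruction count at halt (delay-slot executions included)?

PC=0  and  $r3, $r2, $r3     | $r0=0 $r1=7 $r2=11 $r3=1
PC=1  slti  $r2, $r1, 12     | $r0=0 $r1=7 $r2=1 $r3=1
PC=2  slt  $r2, $r2, $r3     | $r0=0 $r1=7 $r2=0 $r3=1
PC=3  bne  $r2, $r0, L5      | $r0=0 $r1=7 $r2=0 $r3=1  [not taken]
PC=4  addi  $r1, $r0, 15     | $r0=0 $r1=15 $r2=0 $r3=1
PC=5  sub  $r1, $r2, $r0     | $r0=0 $r1=0 $r2=0 $r3=1
PC=6  beq  $r1, $r0, L9      | $r0=0 $r1=0 $r2=0 $r3=1  [TAKEN]
PC=7  ori   $r3, $r1, 7      | $r0=0 $r1=0 $r2=0 $r3=7
PC=9  addi  $r1, $r3, 11     | $r0=0 $r1=18 $r2=0 $r3=7
PC=10 sub  $r1, $r0, $r0     | $r0=0 $r1=0 $r2=0 $r3=7
PC=11 add  $r3, $r2, $r3     | $r0=0 $r1=0 $r2=0 $r3=7

11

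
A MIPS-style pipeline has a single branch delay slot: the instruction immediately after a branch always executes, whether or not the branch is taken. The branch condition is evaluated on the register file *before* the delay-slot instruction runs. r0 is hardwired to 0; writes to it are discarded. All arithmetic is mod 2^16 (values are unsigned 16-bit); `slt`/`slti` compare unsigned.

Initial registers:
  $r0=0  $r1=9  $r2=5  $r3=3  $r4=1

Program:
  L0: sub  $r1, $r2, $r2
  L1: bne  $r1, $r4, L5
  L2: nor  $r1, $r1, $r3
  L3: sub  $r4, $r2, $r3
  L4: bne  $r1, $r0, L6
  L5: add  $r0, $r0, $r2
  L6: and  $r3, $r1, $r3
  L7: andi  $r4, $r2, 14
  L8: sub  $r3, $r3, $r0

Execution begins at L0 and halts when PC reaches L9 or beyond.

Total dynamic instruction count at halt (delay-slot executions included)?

7

PC=0  sub  $r1, $r2, $r2     | $r0=0 $r1=0 $r2=5 $r3=3 $r4=1
PC=1  bne  $r1, $r4, L5      | $r0=0 $r1=0 $r2=5 $r3=3 $r4=1  [TAKEN]
PC=2  nor  $r1, $r1, $r3     | $r0=0 $r1=65532 $r2=5 $r3=3 $r4=1
PC=5  add  $r0, $r0, $r2     | $r0=0 $r1=65532 $r2=5 $r3=3 $r4=1
PC=6  and  $r3, $r1, $r3     | $r0=0 $r1=65532 $r2=5 $r3=0 $r4=1
PC=7  andi  $r4, $r2, 14     | $r0=0 $r1=65532 $r2=5 $r3=0 $r4=4
PC=8  sub  $r3, $r3, $r0     | $r0=0 $r1=65532 $r2=5 $r3=0 $r4=4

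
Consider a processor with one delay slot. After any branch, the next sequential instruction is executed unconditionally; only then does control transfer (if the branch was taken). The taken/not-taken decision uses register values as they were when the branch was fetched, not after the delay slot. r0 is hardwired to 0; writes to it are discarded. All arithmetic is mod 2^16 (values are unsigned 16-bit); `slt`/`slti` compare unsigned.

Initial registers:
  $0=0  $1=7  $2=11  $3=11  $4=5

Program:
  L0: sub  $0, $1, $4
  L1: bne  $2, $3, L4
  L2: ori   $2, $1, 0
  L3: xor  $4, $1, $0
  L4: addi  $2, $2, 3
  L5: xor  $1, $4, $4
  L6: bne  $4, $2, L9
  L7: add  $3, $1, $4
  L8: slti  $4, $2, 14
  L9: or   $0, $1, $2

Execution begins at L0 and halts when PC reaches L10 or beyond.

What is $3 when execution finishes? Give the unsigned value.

7

[0] sub  $0, $1, $4  →  {$0:0, $1:7, $2:11, $3:11, $4:5}
[1] bne  $2, $3, L4  →  {$0:0, $1:7, $2:11, $3:11, $4:5}  ⟨branch fallthrough⟩
[2] ori   $2, $1, 0  →  {$0:0, $1:7, $2:7, $3:11, $4:5}
[3] xor  $4, $1, $0  →  {$0:0, $1:7, $2:7, $3:11, $4:7}
[4] addi  $2, $2, 3  →  {$0:0, $1:7, $2:10, $3:11, $4:7}
[5] xor  $1, $4, $4  →  {$0:0, $1:0, $2:10, $3:11, $4:7}
[6] bne  $4, $2, L9  →  {$0:0, $1:0, $2:10, $3:11, $4:7}  ⟨branch taken⟩
[7] add  $3, $1, $4  →  {$0:0, $1:0, $2:10, $3:7, $4:7}
[9] or   $0, $1, $2  →  {$0:0, $1:0, $2:10, $3:7, $4:7}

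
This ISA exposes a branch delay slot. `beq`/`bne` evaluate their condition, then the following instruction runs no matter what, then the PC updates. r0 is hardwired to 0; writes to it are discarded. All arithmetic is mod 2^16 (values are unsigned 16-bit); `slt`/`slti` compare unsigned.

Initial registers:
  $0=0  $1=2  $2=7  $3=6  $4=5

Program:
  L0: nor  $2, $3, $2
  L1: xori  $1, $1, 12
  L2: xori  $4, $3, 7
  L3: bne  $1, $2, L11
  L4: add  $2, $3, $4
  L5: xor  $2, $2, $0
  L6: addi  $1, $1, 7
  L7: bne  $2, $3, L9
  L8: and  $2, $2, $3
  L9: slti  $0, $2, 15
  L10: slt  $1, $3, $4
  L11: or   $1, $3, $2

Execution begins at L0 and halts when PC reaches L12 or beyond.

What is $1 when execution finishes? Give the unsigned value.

7

#0 nor  $2, $3, $2 ; 0/2/65528/6/5
#1 xori  $1, $1, 12 ; 0/14/65528/6/5
#2 xori  $4, $3, 7 ; 0/14/65528/6/1
#3 bne  $1, $2, L11 ; 0/14/65528/6/1 ; →target
#4 add  $2, $3, $4 ; 0/14/7/6/1
#11 or   $1, $3, $2 ; 0/7/7/6/1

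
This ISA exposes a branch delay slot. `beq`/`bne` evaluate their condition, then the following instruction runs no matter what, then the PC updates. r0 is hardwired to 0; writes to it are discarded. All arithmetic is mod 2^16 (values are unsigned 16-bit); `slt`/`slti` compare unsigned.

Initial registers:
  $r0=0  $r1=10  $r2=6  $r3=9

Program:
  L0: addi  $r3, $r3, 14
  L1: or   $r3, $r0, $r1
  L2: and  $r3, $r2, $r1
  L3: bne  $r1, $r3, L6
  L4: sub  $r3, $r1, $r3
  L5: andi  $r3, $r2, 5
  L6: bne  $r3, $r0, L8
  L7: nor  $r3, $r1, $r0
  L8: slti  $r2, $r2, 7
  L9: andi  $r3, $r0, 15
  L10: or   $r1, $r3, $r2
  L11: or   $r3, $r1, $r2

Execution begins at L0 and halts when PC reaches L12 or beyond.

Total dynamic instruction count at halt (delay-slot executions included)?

11

#0 addi  $r3, $r3, 14 ; 0/10/6/23
#1 or   $r3, $r0, $r1 ; 0/10/6/10
#2 and  $r3, $r2, $r1 ; 0/10/6/2
#3 bne  $r1, $r3, L6 ; 0/10/6/2 ; →target
#4 sub  $r3, $r1, $r3 ; 0/10/6/8
#6 bne  $r3, $r0, L8 ; 0/10/6/8 ; →target
#7 nor  $r3, $r1, $r0 ; 0/10/6/65525
#8 slti  $r2, $r2, 7 ; 0/10/1/65525
#9 andi  $r3, $r0, 15 ; 0/10/1/0
#10 or   $r1, $r3, $r2 ; 0/1/1/0
#11 or   $r3, $r1, $r2 ; 0/1/1/1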